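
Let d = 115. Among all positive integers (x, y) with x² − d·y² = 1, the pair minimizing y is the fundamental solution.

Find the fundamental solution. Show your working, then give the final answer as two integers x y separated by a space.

d=115: √d = [10; 1,2,1,1,1,1,1,2,1,20] (ℓ=10, even), read p_9/q_9
a_0=10:  p_0=10·1+0=10,  q_0=10·0+1=1
…
a_3=1:  p_3=1·32+11=43,  q_3=1·3+1=4
a_4=1:  p_4=1·43+32=75,  q_4=1·4+3=7
…
a_6=1:  p_6=1·118+75=193,  q_6=1·11+7=18
…
a_8=2:  p_8=2·311+193=815,  q_8=2·29+18=76
a_9=1:  p_9=1·815+311=1126,  q_9=1·76+29=105
→ (1126, 105).  Check: 1126²=1267876, 115·105²=1267875, difference 1.

1126 105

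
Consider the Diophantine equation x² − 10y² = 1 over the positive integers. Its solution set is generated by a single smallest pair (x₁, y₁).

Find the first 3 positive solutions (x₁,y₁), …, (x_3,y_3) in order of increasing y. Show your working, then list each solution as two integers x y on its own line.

√10 = [3; 6, …], period ℓ=1 (odd) → k=1
k=0  a_k=3  p_k/q_k = 3/1
k=1  a_k=6  p_k/q_k = 19/6
(x₁, y₁) = (19, 6);  19² − 10·6² = 1 ✓
(x_2, y_2) = (19·19 + 10·6·6, 19·6 + 6·19) = (721, 228)
(x_3, y_3) = (19·721 + 10·6·228, 19·228 + 6·721) = (27379, 8658)

19 6
721 228
27379 8658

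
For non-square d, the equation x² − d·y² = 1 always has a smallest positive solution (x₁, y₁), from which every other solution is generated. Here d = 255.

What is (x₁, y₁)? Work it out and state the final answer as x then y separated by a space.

√255 → a₀=15, period (1,30); ℓ=2 even so k=1
i=0: a=15 ⇒ p=15, q=1
i=1: a=1 ⇒ p=16, q=1
fundamental: x₁=16, y₁=1  (since 256 − 255·1 = 1)

16 1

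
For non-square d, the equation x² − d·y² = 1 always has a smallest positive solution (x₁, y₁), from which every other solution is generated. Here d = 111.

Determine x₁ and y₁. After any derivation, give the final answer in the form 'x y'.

√111 → a₀=10, period (1,1,6,1,1,20); ℓ=6 even so k=5
k=0  a_k=10  p_k/q_k = 10/1
k=1  a_k=1  p_k/q_k = 11/1
k=2  a_k=1  p_k/q_k = 21/2
k=3  a_k=6  p_k/q_k = 137/13
k=4  a_k=1  p_k/q_k = 158/15
k=5  a_k=1  p_k/q_k = 295/28
→ (295, 28).  Check: 295²=87025, 111·28²=87024, difference 1.

295 28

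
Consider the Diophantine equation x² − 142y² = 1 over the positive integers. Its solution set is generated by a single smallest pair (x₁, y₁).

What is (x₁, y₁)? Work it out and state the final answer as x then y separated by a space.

[11; 1,10,1,22] for √142; ℓ=4 ⇒ convergent index 3
a_0=11:  p_0=11·1+0=11,  q_0=11·0+1=1
…
a_2=10:  p_2=10·12+11=131,  q_2=10·1+1=11
a_3=1:  p_3=1·131+12=143,  q_3=1·11+1=12
(x₁, y₁) = (143, 12);  143² − 142·12² = 1 ✓

143 12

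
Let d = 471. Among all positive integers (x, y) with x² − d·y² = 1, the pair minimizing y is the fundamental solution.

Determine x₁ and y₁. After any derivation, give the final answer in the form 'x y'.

7838695 361188

d=471: √d = [21; 1,2,2,1,3,…,2,1,42] (ℓ=14, even), read p_13/q_13
k=0  a_k=21  p_k/q_k = 21/1
k=1  a_k=1  p_k/q_k = 22/1
k=2  a_k=2  p_k/q_k = 65/3
k=3  a_k=2  p_k/q_k = 152/7
k=4  a_k=1  p_k/q_k = 217/10
k=5  a_k=3  p_k/q_k = 803/37
k=6  a_k=4  p_k/q_k = 3429/158
…
k=8  a_k=4  p_k/q_k = 198665/9154
k=9  a_k=3  p_k/q_k = 644804/29711
k=10  a_k=1  p_k/q_k = 843469/38865
…
k=12  a_k=2  p_k/q_k = 5506953/253747
k=13  a_k=1  p_k/q_k = 7838695/361188
fundamental: x₁=7838695, y₁=361188  (since 61445139303025 − 471·130456771344 = 1)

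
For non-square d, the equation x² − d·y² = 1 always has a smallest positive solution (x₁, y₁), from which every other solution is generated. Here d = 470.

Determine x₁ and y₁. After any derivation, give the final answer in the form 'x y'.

1691 78

d=470: √d = [21; 1,2,8,2,1,42] (ℓ=6, even), read p_5/q_5
a_0=21:  p_0=21·1+0=21,  q_0=21·0+1=1
a_1=1:  p_1=1·21+1=22,  q_1=1·1+0=1
…
a_4=2:  p_4=2·542+65=1149,  q_4=2·25+3=53
a_5=1:  p_5=1·1149+542=1691,  q_5=1·53+25=78
fundamental: x₁=1691, y₁=78  (since 2859481 − 470·6084 = 1)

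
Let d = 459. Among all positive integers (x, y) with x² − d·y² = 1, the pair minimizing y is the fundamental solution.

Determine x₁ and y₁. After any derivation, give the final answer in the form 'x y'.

√459 = [21; 2,2,1,4,21,4,1,2,2,42, …], period ℓ=10 (even) → k=9
step 0: (21, 1)  from 21·(1,0) + (0,1)
…
step 2: (107, 5)  from 2·(43,2) + (21,1)
…
step 6: (60695, 2833)  from 4·(14997,700) + (707,33)
step 7: (75692, 3533)  from 1·(60695,2833) + (14997,700)
step 8: (212079, 9899)  from 2·(75692,3533) + (60695,2833)
step 9: (499850, 23331)  from 2·(212079,9899) + (75692,3533)
fundamental: x₁=499850, y₁=23331  (since 249850022500 − 459·544335561 = 1)

499850 23331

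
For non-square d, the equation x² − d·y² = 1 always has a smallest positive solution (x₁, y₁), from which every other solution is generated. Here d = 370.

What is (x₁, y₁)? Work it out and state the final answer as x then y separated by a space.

213859 11118

√370 → a₀=19, period (4,4,38); ℓ=3 odd so k=5
i=0: a=19 ⇒ p=19, q=1
i=1: a=4 ⇒ p=77, q=4
…
i=3: a=38 ⇒ p=12503, q=650
i=4: a=4 ⇒ p=50339, q=2617
i=5: a=4 ⇒ p=213859, q=11118
→ (213859, 11118).  Check: 213859²=45735671881, 370·11118²=45735671880, difference 1.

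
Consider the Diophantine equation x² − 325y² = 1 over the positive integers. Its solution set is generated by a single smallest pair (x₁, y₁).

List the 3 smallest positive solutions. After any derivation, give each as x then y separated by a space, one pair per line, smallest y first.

649 36
842401 46728
1093435849 60652908

d=325: √d = [18; 36] (ℓ=1, odd), read p_1/q_1
i=0: a=18 ⇒ p=18, q=1
i=1: a=36 ⇒ p=649, q=36
(x₁, y₁) = (649, 36);  649² − 325·36² = 1 ✓
(649+36√325)^2 = 842401 + 46728√325
(649+36√325)^3 = 1093435849 + 60652908√325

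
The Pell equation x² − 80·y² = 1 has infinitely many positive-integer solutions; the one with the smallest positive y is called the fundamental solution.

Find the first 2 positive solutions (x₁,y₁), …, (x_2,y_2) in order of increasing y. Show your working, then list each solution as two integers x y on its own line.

[8; 1,16] for √80; ℓ=2 ⇒ convergent index 1
k=0  a_k=8  p_k/q_k = 8/1
k=1  a_k=1  p_k/q_k = 9/1
→ (9, 1).  Check: 9²=81, 80·1²=80, difference 1.
(x_2, y_2) = (9·9 + 80·1·1, 9·1 + 1·9) = (161, 18)

9 1
161 18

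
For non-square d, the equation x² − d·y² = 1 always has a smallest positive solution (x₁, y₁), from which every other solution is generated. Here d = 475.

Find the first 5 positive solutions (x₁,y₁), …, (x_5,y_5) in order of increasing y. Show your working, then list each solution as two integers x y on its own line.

d=475: √d = [21; 1,3,1,6,2,6,1,3,1,42] (ℓ=10, even), read p_9/q_9
k=0  a_k=21  p_k/q_k = 21/1
…
k=2  a_k=3  p_k/q_k = 87/4
k=3  a_k=1  p_k/q_k = 109/5
…
k=5  a_k=2  p_k/q_k = 1591/73
k=6  a_k=6  p_k/q_k = 10287/472
…
k=8  a_k=3  p_k/q_k = 45921/2107
k=9  a_k=1  p_k/q_k = 57799/2652
→ (57799, 2652).  Check: 57799²=3340724401, 475·2652²=3340724400, difference 1.
(57799+2652√475)^2 = 6681448801 + 306565896√475
(57799+2652√475)^3 = 772362118440199 + 35438404443156√475
(57799+2652√475)^4 = 89283516160768675201 + 4096608676513381392√475
(57799+2652√475)^5 = 10320995900380175197444999 + 473559769752155457709260√475

57799 2652
6681448801 306565896
772362118440199 35438404443156
89283516160768675201 4096608676513381392
10320995900380175197444999 473559769752155457709260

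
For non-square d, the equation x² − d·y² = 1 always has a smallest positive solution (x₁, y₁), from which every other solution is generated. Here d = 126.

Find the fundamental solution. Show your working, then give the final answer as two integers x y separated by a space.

449 40

√126 = [11; 4,2,4,22, …], period ℓ=4 (even) → k=3
a_0=11:  p_0=11·1+0=11,  q_0=11·0+1=1
a_1=4:  p_1=4·11+1=45,  q_1=4·1+0=4
a_2=2:  p_2=2·45+11=101,  q_2=2·4+1=9
a_3=4:  p_3=4·101+45=449,  q_3=4·9+4=40
fundamental: x₁=449, y₁=40  (since 201601 − 126·1600 = 1)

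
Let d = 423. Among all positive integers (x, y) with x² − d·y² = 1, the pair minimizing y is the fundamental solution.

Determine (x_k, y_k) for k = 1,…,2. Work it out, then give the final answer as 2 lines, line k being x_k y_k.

√423 = [20; 1,1,3,4,3,1,1,40, …], period ℓ=8 (even) → k=7
a_0=20:  p_0=20·1+0=20,  q_0=20·0+1=1
…
a_5=3:  p_5=3·617+144=1995,  q_5=3·30+7=97
a_6=1:  p_6=1·1995+617=2612,  q_6=1·97+30=127
a_7=1:  p_7=1·2612+1995=4607,  q_7=1·127+97=224
(x₁, y₁) = (4607, 224);  4607² − 423·224² = 1 ✓
(4607+224√423)^2 = 42448897 + 2063936√423

4607 224
42448897 2063936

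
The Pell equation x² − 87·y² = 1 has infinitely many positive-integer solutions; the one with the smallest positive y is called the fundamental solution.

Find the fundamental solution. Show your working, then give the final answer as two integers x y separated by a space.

d=87: √d = [9; 3,18] (ℓ=2, even), read p_1/q_1
step 0: (9, 1)  from 9·(1,0) + (0,1)
step 1: (28, 3)  from 3·(9,1) + (1,0)
fundamental: x₁=28, y₁=3  (since 784 − 87·9 = 1)

28 3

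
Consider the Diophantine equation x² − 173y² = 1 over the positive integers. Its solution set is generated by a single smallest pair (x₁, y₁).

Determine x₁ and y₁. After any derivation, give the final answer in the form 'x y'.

[13; 6,1,1,6,26] for √173; ℓ=5 ⇒ convergent index 9
step 0: (13, 1)  from 13·(1,0) + (0,1)
…
step 3: (171, 13)  from 1·(92,7) + (79,6)
step 4: (1118, 85)  from 6·(171,13) + (92,7)
…
step 6: (176552, 13423)  from 6·(29239,2223) + (1118,85)
step 7: (205791, 15646)  from 1·(176552,13423) + (29239,2223)
step 8: (382343, 29069)  from 1·(205791,15646) + (176552,13423)
step 9: (2499849, 190060)  from 6·(382343,29069) + (205791,15646)
(x₁, y₁) = (2499849, 190060);  2499849² − 173·190060² = 1 ✓

2499849 190060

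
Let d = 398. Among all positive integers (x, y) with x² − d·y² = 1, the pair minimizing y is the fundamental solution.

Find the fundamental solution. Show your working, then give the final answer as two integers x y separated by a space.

399 20

√398 = [19; 1,18,1,38, …], period ℓ=4 (even) → k=3
step 0: (19, 1)  from 19·(1,0) + (0,1)
step 1: (20, 1)  from 1·(19,1) + (1,0)
step 2: (379, 19)  from 18·(20,1) + (19,1)
step 3: (399, 20)  from 1·(379,19) + (20,1)
fundamental: x₁=399, y₁=20  (since 159201 − 398·400 = 1)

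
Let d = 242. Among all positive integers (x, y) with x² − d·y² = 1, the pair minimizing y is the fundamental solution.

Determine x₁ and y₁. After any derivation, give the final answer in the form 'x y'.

[15; 1,1,3,1,14,1,3,1,1,30] for √242; ℓ=10 ⇒ convergent index 9
step 0: (15, 1)  from 15·(1,0) + (0,1)
…
step 2: (31, 2)  from 1·(16,1) + (15,1)
…
step 4: (140, 9)  from 1·(109,7) + (31,2)
…
step 6: (2209, 142)  from 1·(2069,133) + (140,9)
step 7: (8696, 559)  from 3·(2209,142) + (2069,133)
step 8: (10905, 701)  from 1·(8696,559) + (2209,142)
step 9: (19601, 1260)  from 1·(10905,701) + (8696,559)
fundamental: x₁=19601, y₁=1260  (since 384199201 − 242·1587600 = 1)

19601 1260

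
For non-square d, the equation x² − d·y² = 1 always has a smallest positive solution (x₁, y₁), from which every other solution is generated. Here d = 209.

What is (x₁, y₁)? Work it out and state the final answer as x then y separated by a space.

46551 3220

√209 → a₀=14, period (2,5,3,2,3,5,2,28); ℓ=8 even so k=7
i=0: a=14 ⇒ p=14, q=1
…
i=4: a=2 ⇒ p=1171, q=81
…
i=6: a=5 ⇒ p=21266, q=1471
i=7: a=2 ⇒ p=46551, q=3220
fundamental: x₁=46551, y₁=3220  (since 2166995601 − 209·10368400 = 1)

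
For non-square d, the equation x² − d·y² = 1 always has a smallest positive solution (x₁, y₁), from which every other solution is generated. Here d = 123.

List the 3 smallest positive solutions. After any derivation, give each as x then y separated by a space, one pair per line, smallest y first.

122 11
29767 2684
7263026 654885

d=123: √d = [11; 11,22] (ℓ=2, even), read p_1/q_1
k=0  a_k=11  p_k/q_k = 11/1
k=1  a_k=11  p_k/q_k = 122/11
fundamental: x₁=122, y₁=11  (since 14884 − 123·121 = 1)
(x_2, y_2) = (122·122 + 123·11·11, 122·11 + 11·122) = (29767, 2684)
(x_3, y_3) = (122·29767 + 123·11·2684, 122·2684 + 11·29767) = (7263026, 654885)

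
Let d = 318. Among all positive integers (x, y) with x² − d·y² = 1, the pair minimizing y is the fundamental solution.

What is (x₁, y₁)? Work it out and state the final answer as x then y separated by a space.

[17; 1,4,1,34] for √318; ℓ=4 ⇒ convergent index 3
i=0: a=17 ⇒ p=17, q=1
…
i=2: a=4 ⇒ p=89, q=5
i=3: a=1 ⇒ p=107, q=6
→ (107, 6).  Check: 107²=11449, 318·6²=11448, difference 1.

107 6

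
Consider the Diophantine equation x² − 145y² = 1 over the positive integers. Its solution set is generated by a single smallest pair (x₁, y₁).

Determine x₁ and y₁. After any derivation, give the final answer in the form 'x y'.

289 24

[12; 24] for √145; ℓ=1 ⇒ convergent index 1
i=0: a=12 ⇒ p=12, q=1
i=1: a=24 ⇒ p=289, q=24
(x₁, y₁) = (289, 24);  289² − 145·24² = 1 ✓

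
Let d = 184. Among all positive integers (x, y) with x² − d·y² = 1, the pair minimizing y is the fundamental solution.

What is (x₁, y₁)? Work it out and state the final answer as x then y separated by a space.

√184 → a₀=13, period (1,1,3,2,1,2,1,2,3,1,1,26); ℓ=12 even so k=11
step 0: (13, 1)  from 13·(1,0) + (0,1)
step 1: (14, 1)  from 1·(13,1) + (1,0)
…
step 3: (95, 7)  from 3·(27,2) + (14,1)
…
step 5: (312, 23)  from 1·(217,16) + (95,7)
…
step 7: (1153, 85)  from 1·(841,62) + (312,23)
…
step 10: (13741, 1013)  from 1·(10594,781) + (3147,232)
step 11: (24335, 1794)  from 1·(13741,1013) + (10594,781)
(x₁, y₁) = (24335, 1794);  24335² − 184·1794² = 1 ✓

24335 1794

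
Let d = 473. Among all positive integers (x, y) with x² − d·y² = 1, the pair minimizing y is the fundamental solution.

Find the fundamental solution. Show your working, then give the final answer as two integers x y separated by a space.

87 4

√473 → a₀=21, period (1,2,1,42); ℓ=4 even so k=3
k=0  a_k=21  p_k/q_k = 21/1
k=1  a_k=1  p_k/q_k = 22/1
k=2  a_k=2  p_k/q_k = 65/3
k=3  a_k=1  p_k/q_k = 87/4
fundamental: x₁=87, y₁=4  (since 7569 − 473·16 = 1)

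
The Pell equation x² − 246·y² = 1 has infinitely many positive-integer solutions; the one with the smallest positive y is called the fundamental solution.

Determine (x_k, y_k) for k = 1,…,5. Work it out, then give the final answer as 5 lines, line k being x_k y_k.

d=246: √d = [15; 1,2,5,1,14,1,5,2,1,30] (ℓ=10, even), read p_9/q_9
a_0=15:  p_0=15·1+0=15,  q_0=15·0+1=1
…
a_3=5:  p_3=5·47+16=251,  q_3=5·3+1=16
…
a_8=2:  p_8=2·28028+4721=60777,  q_8=2·1787+301=3875
a_9=1:  p_9=1·60777+28028=88805,  q_9=1·3875+1787=5662
fundamental: x₁=88805, y₁=5662  (since 7886328025 − 246·32058244 = 1)
(x_2, y_2) = (88805·88805 + 246·5662·5662, 88805·5662 + 5662·88805) = (15772656049, 1005627820)
(x_3, y_3) = (88805·15772656049 + 246·5662·1005627820, 88805·1005627820 + 5662·15772656049) = (2801381440774085, 178609557104538)
(x_4, y_4) = (88805·2801381440774085 + 246·5662·178609557104538, 88805·178609557104538 + 5662·2801381440774085) = (497553357680112580801, 31722843436331366360)
(x_5, y_5) = (88805·497553357680112580801 + 246·5662·31722843436331366360, 88805·31722843436331366360 + 5662·497553357680112580801) = (88370451854763414035291525, 5634294222548204422095062)

88805 5662
15772656049 1005627820
2801381440774085 178609557104538
497553357680112580801 31722843436331366360
88370451854763414035291525 5634294222548204422095062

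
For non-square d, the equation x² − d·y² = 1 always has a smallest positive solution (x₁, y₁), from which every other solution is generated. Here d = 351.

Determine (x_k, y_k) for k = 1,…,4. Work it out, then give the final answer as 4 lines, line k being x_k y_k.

[18; 1,2,1,3,2,2,2,3,1,2,1,36] for √351; ℓ=12 ⇒ convergent index 11
step 0: (18, 1)  from 18·(1,0) + (0,1)
step 1: (19, 1)  from 1·(18,1) + (1,0)
step 2: (56, 3)  from 2·(19,1) + (18,1)
step 3: (75, 4)  from 1·(56,3) + (19,1)
…
step 6: (1555, 83)  from 2·(637,34) + (281,15)
step 7: (3747, 200)  from 2·(1555,83) + (637,34)
…
step 9: (16543, 883)  from 1·(12796,683) + (3747,200)
step 10: (45882, 2449)  from 2·(16543,883) + (12796,683)
step 11: (62425, 3332)  from 1·(45882,2449) + (16543,883)
(x₁, y₁) = (62425, 3332);  62425² − 351·3332² = 1 ✓
(62425+3332√351)^2 = 7793761249 + 416000200√351
(62425+3332√351)^3 = 973051091875225 + 51937624966668√351
(62425+3332√351)^4 = 121485428812828080001 + 6484412476672499600√351

62425 3332
7793761249 416000200
973051091875225 51937624966668
121485428812828080001 6484412476672499600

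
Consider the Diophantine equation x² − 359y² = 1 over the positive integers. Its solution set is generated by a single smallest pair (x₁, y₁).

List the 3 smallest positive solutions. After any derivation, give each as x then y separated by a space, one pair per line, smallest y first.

[18; 1,17,1,36] for √359; ℓ=4 ⇒ convergent index 3
i=0: a=18 ⇒ p=18, q=1
…
i=2: a=17 ⇒ p=341, q=18
i=3: a=1 ⇒ p=360, q=19
(x₁, y₁) = (360, 19);  360² − 359·19² = 1 ✓
(x_2, y_2) = (360·360 + 359·19·19, 360·19 + 19·360) = (259199, 13680)
(x_3, y_3) = (360·259199 + 359·19·13680, 360·13680 + 19·259199) = (186622920, 9849581)

360 19
259199 13680
186622920 9849581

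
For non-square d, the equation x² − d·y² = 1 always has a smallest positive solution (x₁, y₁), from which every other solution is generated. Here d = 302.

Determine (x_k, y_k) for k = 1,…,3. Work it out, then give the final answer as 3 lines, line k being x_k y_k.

√302 → a₀=17, period (2,1,1,1,4,…,1,2,34); ℓ=16 even so k=15
a_0=17:  p_0=17·1+0=17,  q_0=17·0+1=1
…
a_3=1:  p_3=1·52+35=87,  q_3=1·3+2=5
…
a_5=4:  p_5=4·139+87=643,  q_5=4·8+5=37
…
a_7=1:  p_7=1·1425+643=2068,  q_7=1·82+37=119
…
a_11=4:  p_11=4·107675+36581=467281,  q_11=4·6196+2105=26889
a_12=1:  p_12=1·467281+107675=574956,  q_12=1·26889+6196=33085
a_13=1:  p_13=1·574956+467281=1042237,  q_13=1·33085+26889=59974
a_14=1:  p_14=1·1042237+574956=1617193,  q_14=1·59974+33085=93059
a_15=2:  p_15=2·1617193+1042237=4276623,  q_15=2·93059+59974=246092
fundamental: x₁=4276623, y₁=246092  (since 18289504284129 − 302·60561272464 = 1)
k=2:  x_2 = 4276623·4276623+302·246092·246092 = 36579008568257,  y_2 = 4276623·246092+246092·4276623 = 2104885414632
k=3:  x_3 = 4276623·36579008568257+302·246092·2104885414632 = 312869258720405635599,  y_3 = 4276623·2104885414632+246092·36579008568257 = 18003602753159249380

4276623 246092
36579008568257 2104885414632
312869258720405635599 18003602753159249380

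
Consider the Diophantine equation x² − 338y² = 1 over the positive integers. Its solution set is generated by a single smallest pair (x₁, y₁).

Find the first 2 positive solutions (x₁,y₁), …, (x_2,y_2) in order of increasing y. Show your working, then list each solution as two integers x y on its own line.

114243 6214
26102926097 1419812004

d=338: √d = [18; 2,1,1,2,36] (ℓ=5, odd), read p_9/q_9
a_0=18:  p_0=18·1+0=18,  q_0=18·0+1=1
a_1=2:  p_1=2·18+1=37,  q_1=2·1+0=2
…
a_4=2:  p_4=2·92+55=239,  q_4=2·5+3=13
…
a_8=1:  p_8=1·26327+17631=43958,  q_8=1·1432+959=2391
a_9=2:  p_9=2·43958+26327=114243,  q_9=2·2391+1432=6214
(x₁, y₁) = (114243, 6214);  114243² − 338·6214² = 1 ✓
n=2: (114243,6214)∘(114243,6214) = (114243·114243+338·6214·6214, 114243·6214+6214·114243) = (26102926097,1419812004)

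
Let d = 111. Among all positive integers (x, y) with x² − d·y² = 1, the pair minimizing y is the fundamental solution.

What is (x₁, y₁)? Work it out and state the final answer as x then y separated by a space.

[10; 1,1,6,1,1,20] for √111; ℓ=6 ⇒ convergent index 5
step 0: (10, 1)  from 10·(1,0) + (0,1)
…
step 2: (21, 2)  from 1·(11,1) + (10,1)
…
step 4: (158, 15)  from 1·(137,13) + (21,2)
step 5: (295, 28)  from 1·(158,15) + (137,13)
fundamental: x₁=295, y₁=28  (since 87025 − 111·784 = 1)

295 28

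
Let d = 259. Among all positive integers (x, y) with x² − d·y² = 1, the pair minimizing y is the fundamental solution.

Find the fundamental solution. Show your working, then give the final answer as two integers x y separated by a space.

847225 52644

√259 → a₀=16, period (10,1,2,3,4,3,2,1,10,32); ℓ=10 even so k=9
a_0=16:  p_0=16·1+0=16,  q_0=16·0+1=1
…
a_2=1:  p_2=1·161+16=177,  q_2=1·10+1=11
…
a_6=3:  p_6=3·7403+1722=23931,  q_6=3·460+107=1487
a_7=2:  p_7=2·23931+7403=55265,  q_7=2·1487+460=3434
a_8=1:  p_8=1·55265+23931=79196,  q_8=1·3434+1487=4921
a_9=10:  p_9=10·79196+55265=847225,  q_9=10·4921+3434=52644
fundamental: x₁=847225, y₁=52644  (since 717790200625 − 259·2771390736 = 1)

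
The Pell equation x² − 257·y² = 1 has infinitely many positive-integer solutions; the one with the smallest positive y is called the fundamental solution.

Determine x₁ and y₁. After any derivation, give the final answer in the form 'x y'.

√257 = [16; 32, …], period ℓ=1 (odd) → k=1
k=0  a_k=16  p_k/q_k = 16/1
k=1  a_k=32  p_k/q_k = 513/32
fundamental: x₁=513, y₁=32  (since 263169 − 257·1024 = 1)

513 32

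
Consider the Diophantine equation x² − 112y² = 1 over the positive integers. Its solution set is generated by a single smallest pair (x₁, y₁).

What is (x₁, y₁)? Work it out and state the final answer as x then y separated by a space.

127 12

d=112: √d = [10; 1,1,2,1,1,20] (ℓ=6, even), read p_5/q_5
step 0: (10, 1)  from 10·(1,0) + (0,1)
…
step 3: (53, 5)  from 2·(21,2) + (11,1)
step 4: (74, 7)  from 1·(53,5) + (21,2)
step 5: (127, 12)  from 1·(74,7) + (53,5)
(x₁, y₁) = (127, 12);  127² − 112·12² = 1 ✓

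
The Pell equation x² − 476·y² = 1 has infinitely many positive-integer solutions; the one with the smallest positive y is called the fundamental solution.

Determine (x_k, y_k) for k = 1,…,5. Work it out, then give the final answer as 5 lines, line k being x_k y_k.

√476 → a₀=21, period (1,4,2,10,2,4,1,42); ℓ=8 even so k=7
step 0: (21, 1)  from 21·(1,0) + (0,1)
…
step 6: (23541, 1079)  from 4·(5258,241) + (2509,115)
step 7: (28799, 1320)  from 1·(23541,1079) + (5258,241)
(x₁, y₁) = (28799, 1320);  28799² − 476·1320² = 1 ✓
(x_2, y_2) = (28799·28799 + 476·1320·1320, 28799·1320 + 1320·28799) = (1658764801, 76029360)
(x_3, y_3) = (28799·1658764801 + 476·1320·76029360, 28799·76029360 + 1320·1658764801) = (95541534979199, 4379139075960)
(x_4, y_4) = (28799·95541534979199 + 476·1320·4379139075960, 28799·4379139075960 + 1320·95541534979199) = (5503001330073139201, 252229652421114720)
(x_5, y_5) = (28799·5503001330073139201 + 476·1320·252229652421114720, 28799·252229652421114720 + 1320·5503001330073139201) = (316961870514011136719999, 14527923515772226566600)

28799 1320
1658764801 76029360
95541534979199 4379139075960
5503001330073139201 252229652421114720
316961870514011136719999 14527923515772226566600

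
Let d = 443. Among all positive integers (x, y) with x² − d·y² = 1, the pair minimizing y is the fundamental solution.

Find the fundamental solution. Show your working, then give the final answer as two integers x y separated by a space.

442 21

√443 = [21; 21,42, …], period ℓ=2 (even) → k=1
i=0: a=21 ⇒ p=21, q=1
i=1: a=21 ⇒ p=442, q=21
(x₁, y₁) = (442, 21);  442² − 443·21² = 1 ✓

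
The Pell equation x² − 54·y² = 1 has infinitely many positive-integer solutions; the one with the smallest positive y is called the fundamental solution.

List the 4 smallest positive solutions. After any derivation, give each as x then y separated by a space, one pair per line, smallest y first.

485 66
470449 64020
456335045 62099334
442644523201 60236289960

√54 = [7; 2,1,6,1,2,14, …], period ℓ=6 (even) → k=5
i=0: a=7 ⇒ p=7, q=1
…
i=4: a=1 ⇒ p=169, q=23
i=5: a=2 ⇒ p=485, q=66
(x₁, y₁) = (485, 66);  485² − 54·66² = 1 ✓
(x_2, y_2) = (485·485 + 54·66·66, 485·66 + 66·485) = (470449, 64020)
(x_3, y_3) = (485·470449 + 54·66·64020, 485·64020 + 66·470449) = (456335045, 62099334)
(x_4, y_4) = (485·456335045 + 54·66·62099334, 485·62099334 + 66·456335045) = (442644523201, 60236289960)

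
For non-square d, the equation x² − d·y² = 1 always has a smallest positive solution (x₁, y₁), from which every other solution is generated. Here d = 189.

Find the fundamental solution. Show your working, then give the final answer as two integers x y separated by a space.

55 4

d=189: √d = [13; 1,2,1,26] (ℓ=4, even), read p_3/q_3
i=0: a=13 ⇒ p=13, q=1
…
i=2: a=2 ⇒ p=41, q=3
i=3: a=1 ⇒ p=55, q=4
fundamental: x₁=55, y₁=4  (since 3025 − 189·16 = 1)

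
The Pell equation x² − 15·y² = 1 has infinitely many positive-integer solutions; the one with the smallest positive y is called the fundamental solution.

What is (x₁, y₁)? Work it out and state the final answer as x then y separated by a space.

d=15: √d = [3; 1,6] (ℓ=2, even), read p_1/q_1
i=0: a=3 ⇒ p=3, q=1
i=1: a=1 ⇒ p=4, q=1
→ (4, 1).  Check: 4²=16, 15·1²=15, difference 1.

4 1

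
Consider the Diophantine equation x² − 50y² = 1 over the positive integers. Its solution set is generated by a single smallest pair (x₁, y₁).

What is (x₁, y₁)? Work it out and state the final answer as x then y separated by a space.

√50 → a₀=7, period (14); ℓ=1 odd so k=1
a_0=7:  p_0=7·1+0=7,  q_0=7·0+1=1
a_1=14:  p_1=14·7+1=99,  q_1=14·1+0=14
(x₁, y₁) = (99, 14);  99² − 50·14² = 1 ✓

99 14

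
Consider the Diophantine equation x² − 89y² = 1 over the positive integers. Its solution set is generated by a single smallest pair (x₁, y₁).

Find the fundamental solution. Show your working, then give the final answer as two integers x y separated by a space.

[9; 2,3,3,2,18] for √89; ℓ=5 ⇒ convergent index 9
i=0: a=9 ⇒ p=9, q=1
i=1: a=2 ⇒ p=19, q=2
…
i=4: a=2 ⇒ p=500, q=53
i=5: a=18 ⇒ p=9217, q=977
…
i=8: a=3 ⇒ p=216991, q=23001
i=9: a=2 ⇒ p=500001, q=53000
fundamental: x₁=500001, y₁=53000  (since 250001000001 − 89·2809000000 = 1)

500001 53000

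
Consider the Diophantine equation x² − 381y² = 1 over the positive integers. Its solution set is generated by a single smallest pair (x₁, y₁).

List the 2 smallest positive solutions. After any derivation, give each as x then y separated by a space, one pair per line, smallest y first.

1015 52
2060449 105560

√381 = [19; 1,1,12,1,1,38, …], period ℓ=6 (even) → k=5
i=0: a=19 ⇒ p=19, q=1
i=1: a=1 ⇒ p=20, q=1
…
i=4: a=1 ⇒ p=527, q=27
i=5: a=1 ⇒ p=1015, q=52
(x₁, y₁) = (1015, 52);  1015² − 381·52² = 1 ✓
(1015+52√381)^2 = 2060449 + 105560√381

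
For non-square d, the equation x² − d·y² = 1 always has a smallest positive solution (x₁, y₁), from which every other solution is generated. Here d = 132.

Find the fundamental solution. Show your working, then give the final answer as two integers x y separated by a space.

√132 → a₀=11, period (2,22); ℓ=2 even so k=1
a_0=11:  p_0=11·1+0=11,  q_0=11·0+1=1
a_1=2:  p_1=2·11+1=23,  q_1=2·1+0=2
→ (23, 2).  Check: 23²=529, 132·2²=528, difference 1.

23 2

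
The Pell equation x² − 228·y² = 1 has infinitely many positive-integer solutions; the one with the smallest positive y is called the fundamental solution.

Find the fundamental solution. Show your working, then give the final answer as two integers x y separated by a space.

d=228: √d = [15; 10,30] (ℓ=2, even), read p_1/q_1
k=0  a_k=15  p_k/q_k = 15/1
k=1  a_k=10  p_k/q_k = 151/10
(x₁, y₁) = (151, 10);  151² − 228·10² = 1 ✓

151 10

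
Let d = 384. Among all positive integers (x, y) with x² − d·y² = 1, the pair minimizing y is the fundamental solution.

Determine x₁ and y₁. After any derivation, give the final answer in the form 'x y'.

4801 245

√384 = [19; 1,1,2,9,2,1,1,38, …], period ℓ=8 (even) → k=7
k=0  a_k=19  p_k/q_k = 19/1
…
k=2  a_k=1  p_k/q_k = 39/2
k=3  a_k=2  p_k/q_k = 98/5
k=4  a_k=9  p_k/q_k = 921/47
…
k=6  a_k=1  p_k/q_k = 2861/146
k=7  a_k=1  p_k/q_k = 4801/245
→ (4801, 245).  Check: 4801²=23049601, 384·245²=23049600, difference 1.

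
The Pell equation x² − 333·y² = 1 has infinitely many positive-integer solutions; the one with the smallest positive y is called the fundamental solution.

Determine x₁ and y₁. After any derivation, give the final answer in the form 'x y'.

[18; 4,36] for √333; ℓ=2 ⇒ convergent index 1
step 0: (18, 1)  from 18·(1,0) + (0,1)
step 1: (73, 4)  from 4·(18,1) + (1,0)
fundamental: x₁=73, y₁=4  (since 5329 − 333·16 = 1)

73 4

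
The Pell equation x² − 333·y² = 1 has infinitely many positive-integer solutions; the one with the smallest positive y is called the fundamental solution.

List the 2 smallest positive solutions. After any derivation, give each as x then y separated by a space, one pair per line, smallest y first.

[18; 4,36] for √333; ℓ=2 ⇒ convergent index 1
step 0: (18, 1)  from 18·(1,0) + (0,1)
step 1: (73, 4)  from 4·(18,1) + (1,0)
(x₁, y₁) = (73, 4);  73² − 333·4² = 1 ✓
k=2:  x_2 = 73·73+333·4·4 = 10657,  y_2 = 73·4+4·73 = 584

73 4
10657 584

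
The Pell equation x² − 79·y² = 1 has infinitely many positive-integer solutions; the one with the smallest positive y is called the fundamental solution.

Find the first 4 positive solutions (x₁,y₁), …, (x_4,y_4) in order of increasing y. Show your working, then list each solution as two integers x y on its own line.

80 9
12799 1440
2047760 230391
327628801 36861120

√79 = [8; 1,7,1,16, …], period ℓ=4 (even) → k=3
step 0: (8, 1)  from 8·(1,0) + (0,1)
…
step 2: (71, 8)  from 7·(9,1) + (8,1)
step 3: (80, 9)  from 1·(71,8) + (9,1)
fundamental: x₁=80, y₁=9  (since 6400 − 79·81 = 1)
(x_2, y_2) = (80·80 + 79·9·9, 80·9 + 9·80) = (12799, 1440)
(x_3, y_3) = (80·12799 + 79·9·1440, 80·1440 + 9·12799) = (2047760, 230391)
(x_4, y_4) = (80·2047760 + 79·9·230391, 80·230391 + 9·2047760) = (327628801, 36861120)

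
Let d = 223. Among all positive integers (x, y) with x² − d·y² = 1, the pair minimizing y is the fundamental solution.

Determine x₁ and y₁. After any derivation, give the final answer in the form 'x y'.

224 15

√223 = [14; 1,13,1,28, …], period ℓ=4 (even) → k=3
i=0: a=14 ⇒ p=14, q=1
…
i=2: a=13 ⇒ p=209, q=14
i=3: a=1 ⇒ p=224, q=15
(x₁, y₁) = (224, 15);  224² − 223·15² = 1 ✓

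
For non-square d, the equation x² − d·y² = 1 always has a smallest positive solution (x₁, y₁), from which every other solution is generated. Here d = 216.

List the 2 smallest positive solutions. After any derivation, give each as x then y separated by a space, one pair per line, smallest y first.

485 33
470449 32010

√216 → a₀=14, period (1,2,3,2,1,28); ℓ=6 even so k=5
i=0: a=14 ⇒ p=14, q=1
…
i=2: a=2 ⇒ p=44, q=3
…
i=4: a=2 ⇒ p=338, q=23
i=5: a=1 ⇒ p=485, q=33
(x₁, y₁) = (485, 33);  485² − 216·33² = 1 ✓
(x_2, y_2) = (485·485 + 216·33·33, 485·33 + 33·485) = (470449, 32010)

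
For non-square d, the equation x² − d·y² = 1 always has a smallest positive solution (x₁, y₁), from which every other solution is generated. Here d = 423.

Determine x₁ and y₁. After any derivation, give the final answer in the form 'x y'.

4607 224

[20; 1,1,3,4,3,1,1,40] for √423; ℓ=8 ⇒ convergent index 7
a_0=20:  p_0=20·1+0=20,  q_0=20·0+1=1
…
a_3=3:  p_3=3·41+21=144,  q_3=3·2+1=7
a_4=4:  p_4=4·144+41=617,  q_4=4·7+2=30
…
a_6=1:  p_6=1·1995+617=2612,  q_6=1·97+30=127
a_7=1:  p_7=1·2612+1995=4607,  q_7=1·127+97=224
→ (4607, 224).  Check: 4607²=21224449, 423·224²=21224448, difference 1.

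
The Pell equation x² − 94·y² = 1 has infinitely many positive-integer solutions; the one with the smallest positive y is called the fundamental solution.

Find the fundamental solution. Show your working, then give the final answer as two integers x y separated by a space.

2143295 221064

√94 → a₀=9, period (1,2,3,1,1,…,2,1,18); ℓ=16 even so k=15
step 0: (9, 1)  from 9·(1,0) + (0,1)
…
step 2: (29, 3)  from 2·(10,1) + (9,1)
step 3: (97, 10)  from 3·(29,3) + (10,1)
step 4: (126, 13)  from 1·(97,10) + (29,3)
…
step 6: (1241, 128)  from 5·(223,23) + (126,13)
step 7: (1464, 151)  from 1·(1241,128) + (223,23)
step 8: (12953, 1336)  from 8·(1464,151) + (1241,128)
…
step 11: (99455, 10258)  from 1·(85038,8771) + (14417,1487)
step 12: (184493, 19029)  from 1·(99455,10258) + (85038,8771)
step 13: (652934, 67345)  from 3·(184493,19029) + (99455,10258)
step 14: (1490361, 153719)  from 2·(652934,67345) + (184493,19029)
step 15: (2143295, 221064)  from 1·(1490361,153719) + (652934,67345)
(x₁, y₁) = (2143295, 221064);  2143295² − 94·221064² = 1 ✓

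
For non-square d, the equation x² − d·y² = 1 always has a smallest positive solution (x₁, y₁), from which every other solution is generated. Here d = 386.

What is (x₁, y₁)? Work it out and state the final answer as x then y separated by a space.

111555 5678

√386 = [19; 1,1,1,4,1,18,1,4,1,1,1,38, …], period ℓ=12 (even) → k=11
k=0  a_k=19  p_k/q_k = 19/1
k=1  a_k=1  p_k/q_k = 20/1
…
k=3  a_k=1  p_k/q_k = 59/3
k=4  a_k=4  p_k/q_k = 275/14
…
k=6  a_k=18  p_k/q_k = 6287/320
k=7  a_k=1  p_k/q_k = 6621/337
k=8  a_k=4  p_k/q_k = 32771/1668
k=9  a_k=1  p_k/q_k = 39392/2005
k=10  a_k=1  p_k/q_k = 72163/3673
k=11  a_k=1  p_k/q_k = 111555/5678
fundamental: x₁=111555, y₁=5678  (since 12444518025 − 386·32239684 = 1)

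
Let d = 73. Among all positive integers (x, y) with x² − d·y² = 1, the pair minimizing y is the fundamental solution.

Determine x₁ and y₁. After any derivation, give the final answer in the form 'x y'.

d=73: √d = [8; 1,1,5,5,1,1,16] (ℓ=7, odd), read p_13/q_13
k=0  a_k=8  p_k/q_k = 8/1
k=1  a_k=1  p_k/q_k = 9/1
…
k=3  a_k=5  p_k/q_k = 94/11
…
k=5  a_k=1  p_k/q_k = 581/68
…
k=8  a_k=1  p_k/q_k = 18737/2193
…
k=11  a_k=5  p_k/q_k = 1040241/121751
k=12  a_k=1  p_k/q_k = 1241008/145249
k=13  a_k=1  p_k/q_k = 2281249/267000
fundamental: x₁=2281249, y₁=267000  (since 5204097000001 − 73·71289000000 = 1)

2281249 267000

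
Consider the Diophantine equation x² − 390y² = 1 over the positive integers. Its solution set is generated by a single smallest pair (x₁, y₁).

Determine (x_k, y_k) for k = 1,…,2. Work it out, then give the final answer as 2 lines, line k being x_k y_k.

79 4
12481 632

d=390: √d = [19; 1,2,1,38] (ℓ=4, even), read p_3/q_3
step 0: (19, 1)  from 19·(1,0) + (0,1)
…
step 2: (59, 3)  from 2·(20,1) + (19,1)
step 3: (79, 4)  from 1·(59,3) + (20,1)
(x₁, y₁) = (79, 4);  79² − 390·4² = 1 ✓
k=2:  x_2 = 79·79+390·4·4 = 12481,  y_2 = 79·4+4·79 = 632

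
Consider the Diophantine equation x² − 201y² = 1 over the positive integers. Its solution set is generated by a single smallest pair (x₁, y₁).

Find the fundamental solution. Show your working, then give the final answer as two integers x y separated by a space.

d=201: √d = [14; 5,1,1,1,2,…,1,5,28] (ℓ=14, even), read p_13/q_13
k=0  a_k=14  p_k/q_k = 14/1
…
k=2  a_k=1  p_k/q_k = 85/6
k=3  a_k=1  p_k/q_k = 156/11
…
k=6  a_k=1  p_k/q_k = 879/62
k=7  a_k=8  p_k/q_k = 7670/541
k=8  a_k=1  p_k/q_k = 8549/603
…
k=10  a_k=1  p_k/q_k = 33317/2350
…
k=12  a_k=1  p_k/q_k = 91402/6447
k=13  a_k=5  p_k/q_k = 515095/36332
→ (515095, 36332).  Check: 515095²=265322859025, 201·36332²=265322859024, difference 1.

515095 36332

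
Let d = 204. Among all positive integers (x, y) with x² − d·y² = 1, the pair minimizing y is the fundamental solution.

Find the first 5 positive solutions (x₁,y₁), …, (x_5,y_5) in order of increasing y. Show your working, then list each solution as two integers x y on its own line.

[14; 3,1,1,6,1,1,3,28] for √204; ℓ=8 ⇒ convergent index 7
step 0: (14, 1)  from 14·(1,0) + (0,1)
…
step 6: (1414, 99)  from 1·(757,53) + (657,46)
step 7: (4999, 350)  from 3·(1414,99) + (757,53)
(x₁, y₁) = (4999, 350);  4999² − 204·350² = 1 ✓
(4999+350√204)^2 = 49980001 + 3499300√204
(4999+350√204)^3 = 499700044999 + 34986001050√204
(4999+350√204)^4 = 4996000999920001 + 349790034998600√204
(4999+350√204)^5 = 49950017497500124999 + 3497200734930001750√204

4999 350
49980001 3499300
499700044999 34986001050
4996000999920001 349790034998600
49950017497500124999 3497200734930001750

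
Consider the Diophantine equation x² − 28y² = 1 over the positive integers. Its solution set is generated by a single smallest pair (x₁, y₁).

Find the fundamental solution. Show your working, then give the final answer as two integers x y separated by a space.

127 24

√28 → a₀=5, period (3,2,3,10); ℓ=4 even so k=3
k=0  a_k=5  p_k/q_k = 5/1
…
k=2  a_k=2  p_k/q_k = 37/7
k=3  a_k=3  p_k/q_k = 127/24
→ (127, 24).  Check: 127²=16129, 28·24²=16128, difference 1.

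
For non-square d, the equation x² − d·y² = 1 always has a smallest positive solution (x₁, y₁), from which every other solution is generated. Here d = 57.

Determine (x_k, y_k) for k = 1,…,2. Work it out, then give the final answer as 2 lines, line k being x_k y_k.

151 20
45601 6040

d=57: √d = [7; 1,1,4,1,1,14] (ℓ=6, even), read p_5/q_5
k=0  a_k=7  p_k/q_k = 7/1
k=1  a_k=1  p_k/q_k = 8/1
k=2  a_k=1  p_k/q_k = 15/2
k=3  a_k=4  p_k/q_k = 68/9
k=4  a_k=1  p_k/q_k = 83/11
k=5  a_k=1  p_k/q_k = 151/20
(x₁, y₁) = (151, 20);  151² − 57·20² = 1 ✓
(151+20√57)^2 = 45601 + 6040√57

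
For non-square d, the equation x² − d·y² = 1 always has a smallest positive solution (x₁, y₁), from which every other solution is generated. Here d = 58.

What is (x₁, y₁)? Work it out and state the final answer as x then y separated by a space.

19603 2574

[7; 1,1,1,1,1,1,14] for √58; ℓ=7 ⇒ convergent index 13
k=0  a_k=7  p_k/q_k = 7/1
…
k=2  a_k=1  p_k/q_k = 15/2
…
k=5  a_k=1  p_k/q_k = 61/8
k=6  a_k=1  p_k/q_k = 99/13
k=7  a_k=14  p_k/q_k = 1447/190
k=8  a_k=1  p_k/q_k = 1546/203
k=9  a_k=1  p_k/q_k = 2993/393
…
k=11  a_k=1  p_k/q_k = 7532/989
k=12  a_k=1  p_k/q_k = 12071/1585
k=13  a_k=1  p_k/q_k = 19603/2574
fundamental: x₁=19603, y₁=2574  (since 384277609 − 58·6625476 = 1)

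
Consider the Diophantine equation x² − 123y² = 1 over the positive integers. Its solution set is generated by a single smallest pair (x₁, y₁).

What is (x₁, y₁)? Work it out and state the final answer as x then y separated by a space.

122 11

√123 = [11; 11,22, …], period ℓ=2 (even) → k=1
k=0  a_k=11  p_k/q_k = 11/1
k=1  a_k=11  p_k/q_k = 122/11
→ (122, 11).  Check: 122²=14884, 123·11²=14883, difference 1.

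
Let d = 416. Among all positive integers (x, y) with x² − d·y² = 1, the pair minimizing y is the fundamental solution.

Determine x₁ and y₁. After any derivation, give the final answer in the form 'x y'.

5201 255

d=416: √d = [20; 2,1,1,9,1,1,2,40] (ℓ=8, even), read p_7/q_7
i=0: a=20 ⇒ p=20, q=1
i=1: a=2 ⇒ p=41, q=2
i=2: a=1 ⇒ p=61, q=3
i=3: a=1 ⇒ p=102, q=5
…
i=5: a=1 ⇒ p=1081, q=53
i=6: a=1 ⇒ p=2060, q=101
i=7: a=2 ⇒ p=5201, q=255
fundamental: x₁=5201, y₁=255  (since 27050401 − 416·65025 = 1)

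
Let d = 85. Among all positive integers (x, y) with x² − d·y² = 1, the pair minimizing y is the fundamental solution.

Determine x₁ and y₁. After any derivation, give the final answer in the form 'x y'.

d=85: √d = [9; 4,1,1,4,18] (ℓ=5, odd), read p_9/q_9
a_0=9:  p_0=9·1+0=9,  q_0=9·0+1=1
…
a_2=1:  p_2=1·37+9=46,  q_2=1·4+1=5
a_3=1:  p_3=1·46+37=83,  q_3=1·5+4=9
a_4=4:  p_4=4·83+46=378,  q_4=4·9+5=41
a_5=18:  p_5=18·378+83=6887,  q_5=18·41+9=747
a_6=4:  p_6=4·6887+378=27926,  q_6=4·747+41=3029
a_7=1:  p_7=1·27926+6887=34813,  q_7=1·3029+747=3776
a_8=1:  p_8=1·34813+27926=62739,  q_8=1·3776+3029=6805
a_9=4:  p_9=4·62739+34813=285769,  q_9=4·6805+3776=30996
fundamental: x₁=285769, y₁=30996  (since 81663921361 − 85·960752016 = 1)

285769 30996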